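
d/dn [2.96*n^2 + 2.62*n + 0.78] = 5.92*n + 2.62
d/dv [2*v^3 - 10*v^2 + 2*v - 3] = 6*v^2 - 20*v + 2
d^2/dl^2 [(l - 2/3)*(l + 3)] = 2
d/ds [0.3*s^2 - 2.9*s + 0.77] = 0.6*s - 2.9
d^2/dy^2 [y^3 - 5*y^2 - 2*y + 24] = 6*y - 10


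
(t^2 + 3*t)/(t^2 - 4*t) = (t + 3)/(t - 4)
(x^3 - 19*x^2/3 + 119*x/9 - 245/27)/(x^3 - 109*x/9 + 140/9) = (x - 7/3)/(x + 4)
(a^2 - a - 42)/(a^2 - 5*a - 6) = (-a^2 + a + 42)/(-a^2 + 5*a + 6)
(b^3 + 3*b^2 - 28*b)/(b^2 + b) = (b^2 + 3*b - 28)/(b + 1)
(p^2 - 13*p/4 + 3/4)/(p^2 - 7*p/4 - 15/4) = (4*p - 1)/(4*p + 5)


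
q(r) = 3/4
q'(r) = 0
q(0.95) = 0.75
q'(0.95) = 0.00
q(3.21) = 0.75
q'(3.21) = 0.00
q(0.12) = 0.75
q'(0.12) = 0.00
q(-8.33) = 0.75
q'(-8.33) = 0.00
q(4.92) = 0.75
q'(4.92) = 0.00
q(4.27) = 0.75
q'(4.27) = 0.00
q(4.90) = 0.75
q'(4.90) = 0.00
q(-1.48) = 0.75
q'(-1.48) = 0.00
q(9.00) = 0.75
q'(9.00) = 0.00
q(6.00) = 0.75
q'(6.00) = 0.00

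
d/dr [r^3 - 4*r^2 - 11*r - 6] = 3*r^2 - 8*r - 11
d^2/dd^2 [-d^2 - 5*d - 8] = -2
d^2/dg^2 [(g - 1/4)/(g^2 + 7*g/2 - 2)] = ((4*g - 1)*(4*g + 7)^2 - 2*(12*g + 13)*(2*g^2 + 7*g - 4))/(2*g^2 + 7*g - 4)^3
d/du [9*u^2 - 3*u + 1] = 18*u - 3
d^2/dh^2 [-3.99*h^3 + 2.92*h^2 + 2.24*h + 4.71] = 5.84 - 23.94*h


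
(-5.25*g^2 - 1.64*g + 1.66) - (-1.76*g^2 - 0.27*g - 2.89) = -3.49*g^2 - 1.37*g + 4.55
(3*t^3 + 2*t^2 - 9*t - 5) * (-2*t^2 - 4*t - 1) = -6*t^5 - 16*t^4 + 7*t^3 + 44*t^2 + 29*t + 5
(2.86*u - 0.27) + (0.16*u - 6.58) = 3.02*u - 6.85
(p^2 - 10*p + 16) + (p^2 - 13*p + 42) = 2*p^2 - 23*p + 58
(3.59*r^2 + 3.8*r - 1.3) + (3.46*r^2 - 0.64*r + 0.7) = 7.05*r^2 + 3.16*r - 0.6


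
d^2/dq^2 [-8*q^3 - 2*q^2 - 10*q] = -48*q - 4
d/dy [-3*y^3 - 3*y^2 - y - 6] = -9*y^2 - 6*y - 1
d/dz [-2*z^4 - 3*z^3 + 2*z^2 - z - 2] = -8*z^3 - 9*z^2 + 4*z - 1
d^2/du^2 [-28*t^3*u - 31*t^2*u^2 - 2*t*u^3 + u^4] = -62*t^2 - 12*t*u + 12*u^2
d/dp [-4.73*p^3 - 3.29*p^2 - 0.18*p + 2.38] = -14.19*p^2 - 6.58*p - 0.18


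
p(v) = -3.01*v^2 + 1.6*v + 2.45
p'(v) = 1.6 - 6.02*v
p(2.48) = -12.09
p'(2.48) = -13.33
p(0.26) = 2.66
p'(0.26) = 0.03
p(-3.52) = -40.48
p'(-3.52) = 22.79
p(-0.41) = 1.29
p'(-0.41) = 4.07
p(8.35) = -194.05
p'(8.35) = -48.67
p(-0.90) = -1.43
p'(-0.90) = 7.02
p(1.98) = -6.18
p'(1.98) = -10.32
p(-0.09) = 2.28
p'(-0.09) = 2.14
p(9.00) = -226.96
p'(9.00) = -52.58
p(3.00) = -19.84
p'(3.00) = -16.46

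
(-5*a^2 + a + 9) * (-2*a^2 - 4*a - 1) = 10*a^4 + 18*a^3 - 17*a^2 - 37*a - 9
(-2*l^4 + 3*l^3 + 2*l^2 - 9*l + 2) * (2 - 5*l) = 10*l^5 - 19*l^4 - 4*l^3 + 49*l^2 - 28*l + 4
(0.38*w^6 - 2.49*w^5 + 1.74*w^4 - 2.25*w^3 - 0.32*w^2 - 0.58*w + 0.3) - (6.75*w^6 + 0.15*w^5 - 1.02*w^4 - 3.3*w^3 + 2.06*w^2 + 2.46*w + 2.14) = -6.37*w^6 - 2.64*w^5 + 2.76*w^4 + 1.05*w^3 - 2.38*w^2 - 3.04*w - 1.84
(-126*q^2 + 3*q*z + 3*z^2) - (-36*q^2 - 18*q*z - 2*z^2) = -90*q^2 + 21*q*z + 5*z^2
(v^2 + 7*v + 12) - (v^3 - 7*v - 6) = -v^3 + v^2 + 14*v + 18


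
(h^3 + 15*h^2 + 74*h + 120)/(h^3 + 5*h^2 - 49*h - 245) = (h^2 + 10*h + 24)/(h^2 - 49)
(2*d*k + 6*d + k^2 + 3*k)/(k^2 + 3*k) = (2*d + k)/k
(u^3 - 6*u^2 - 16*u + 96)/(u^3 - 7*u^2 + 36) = (u^2 - 16)/(u^2 - u - 6)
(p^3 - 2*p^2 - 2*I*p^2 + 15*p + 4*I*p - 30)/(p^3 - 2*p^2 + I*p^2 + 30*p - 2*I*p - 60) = (p + 3*I)/(p + 6*I)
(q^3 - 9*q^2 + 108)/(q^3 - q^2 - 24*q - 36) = (q - 6)/(q + 2)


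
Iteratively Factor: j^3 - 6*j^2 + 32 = (j - 4)*(j^2 - 2*j - 8) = (j - 4)*(j + 2)*(j - 4)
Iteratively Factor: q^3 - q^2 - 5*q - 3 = (q + 1)*(q^2 - 2*q - 3) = (q - 3)*(q + 1)*(q + 1)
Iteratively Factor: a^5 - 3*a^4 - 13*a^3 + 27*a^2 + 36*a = (a + 1)*(a^4 - 4*a^3 - 9*a^2 + 36*a) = (a + 1)*(a + 3)*(a^3 - 7*a^2 + 12*a) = (a - 3)*(a + 1)*(a + 3)*(a^2 - 4*a) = a*(a - 3)*(a + 1)*(a + 3)*(a - 4)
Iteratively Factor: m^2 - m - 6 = (m - 3)*(m + 2)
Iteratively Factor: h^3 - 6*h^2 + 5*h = (h)*(h^2 - 6*h + 5) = h*(h - 1)*(h - 5)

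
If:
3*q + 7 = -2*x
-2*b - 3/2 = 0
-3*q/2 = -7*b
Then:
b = -3/4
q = -7/2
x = 7/4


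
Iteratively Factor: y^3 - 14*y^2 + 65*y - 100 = (y - 5)*(y^2 - 9*y + 20) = (y - 5)*(y - 4)*(y - 5)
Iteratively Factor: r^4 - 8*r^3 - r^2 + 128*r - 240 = (r - 3)*(r^3 - 5*r^2 - 16*r + 80) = (r - 5)*(r - 3)*(r^2 - 16) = (r - 5)*(r - 4)*(r - 3)*(r + 4)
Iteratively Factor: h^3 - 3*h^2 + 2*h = (h)*(h^2 - 3*h + 2) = h*(h - 1)*(h - 2)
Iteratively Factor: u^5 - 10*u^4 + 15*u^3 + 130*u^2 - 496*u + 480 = (u - 3)*(u^4 - 7*u^3 - 6*u^2 + 112*u - 160) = (u - 4)*(u - 3)*(u^3 - 3*u^2 - 18*u + 40) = (u - 5)*(u - 4)*(u - 3)*(u^2 + 2*u - 8) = (u - 5)*(u - 4)*(u - 3)*(u - 2)*(u + 4)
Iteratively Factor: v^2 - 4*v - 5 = (v + 1)*(v - 5)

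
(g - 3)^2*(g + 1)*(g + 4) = g^4 - g^3 - 17*g^2 + 21*g + 36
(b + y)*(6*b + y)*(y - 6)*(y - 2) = 6*b^2*y^2 - 48*b^2*y + 72*b^2 + 7*b*y^3 - 56*b*y^2 + 84*b*y + y^4 - 8*y^3 + 12*y^2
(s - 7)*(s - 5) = s^2 - 12*s + 35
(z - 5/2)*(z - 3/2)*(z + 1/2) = z^3 - 7*z^2/2 + 7*z/4 + 15/8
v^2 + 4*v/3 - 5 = (v - 5/3)*(v + 3)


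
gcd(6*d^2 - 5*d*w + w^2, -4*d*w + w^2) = 1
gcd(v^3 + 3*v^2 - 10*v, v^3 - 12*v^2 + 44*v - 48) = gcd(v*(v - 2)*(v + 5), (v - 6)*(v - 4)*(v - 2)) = v - 2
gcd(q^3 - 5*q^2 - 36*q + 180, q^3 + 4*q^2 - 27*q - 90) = q^2 + q - 30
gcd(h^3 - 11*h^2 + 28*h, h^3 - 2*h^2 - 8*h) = h^2 - 4*h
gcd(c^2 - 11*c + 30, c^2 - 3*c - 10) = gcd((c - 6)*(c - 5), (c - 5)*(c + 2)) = c - 5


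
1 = 1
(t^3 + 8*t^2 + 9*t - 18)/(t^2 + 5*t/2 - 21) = 2*(t^2 + 2*t - 3)/(2*t - 7)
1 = 1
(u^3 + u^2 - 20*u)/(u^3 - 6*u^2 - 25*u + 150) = u*(u - 4)/(u^2 - 11*u + 30)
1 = 1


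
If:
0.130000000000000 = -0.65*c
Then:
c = -0.20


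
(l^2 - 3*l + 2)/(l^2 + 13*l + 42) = (l^2 - 3*l + 2)/(l^2 + 13*l + 42)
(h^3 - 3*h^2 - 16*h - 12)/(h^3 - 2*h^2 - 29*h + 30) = (h^2 + 3*h + 2)/(h^2 + 4*h - 5)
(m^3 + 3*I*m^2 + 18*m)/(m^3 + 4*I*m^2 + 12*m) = (m - 3*I)/(m - 2*I)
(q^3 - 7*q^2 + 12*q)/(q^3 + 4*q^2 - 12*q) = (q^2 - 7*q + 12)/(q^2 + 4*q - 12)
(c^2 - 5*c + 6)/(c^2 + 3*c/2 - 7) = 2*(c - 3)/(2*c + 7)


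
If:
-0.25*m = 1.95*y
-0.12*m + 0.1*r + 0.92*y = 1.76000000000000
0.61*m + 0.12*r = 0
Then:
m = -2.36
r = 11.99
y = 0.30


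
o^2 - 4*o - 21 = (o - 7)*(o + 3)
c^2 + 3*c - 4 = (c - 1)*(c + 4)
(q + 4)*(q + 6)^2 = q^3 + 16*q^2 + 84*q + 144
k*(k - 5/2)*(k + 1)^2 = k^4 - k^3/2 - 4*k^2 - 5*k/2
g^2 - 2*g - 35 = (g - 7)*(g + 5)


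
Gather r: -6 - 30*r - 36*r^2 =-36*r^2 - 30*r - 6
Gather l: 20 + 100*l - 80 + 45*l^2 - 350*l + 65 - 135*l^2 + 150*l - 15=-90*l^2 - 100*l - 10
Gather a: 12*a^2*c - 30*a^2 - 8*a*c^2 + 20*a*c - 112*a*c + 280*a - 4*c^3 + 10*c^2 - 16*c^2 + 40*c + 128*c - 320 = a^2*(12*c - 30) + a*(-8*c^2 - 92*c + 280) - 4*c^3 - 6*c^2 + 168*c - 320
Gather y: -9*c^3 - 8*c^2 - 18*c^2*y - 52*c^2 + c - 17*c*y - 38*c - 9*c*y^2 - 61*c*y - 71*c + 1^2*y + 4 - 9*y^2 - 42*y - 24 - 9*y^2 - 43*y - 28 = -9*c^3 - 60*c^2 - 108*c + y^2*(-9*c - 18) + y*(-18*c^2 - 78*c - 84) - 48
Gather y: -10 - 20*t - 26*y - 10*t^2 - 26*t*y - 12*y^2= -10*t^2 - 20*t - 12*y^2 + y*(-26*t - 26) - 10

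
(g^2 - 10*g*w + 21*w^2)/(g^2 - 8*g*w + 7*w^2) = (-g + 3*w)/(-g + w)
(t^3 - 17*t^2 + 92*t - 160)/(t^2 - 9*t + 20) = t - 8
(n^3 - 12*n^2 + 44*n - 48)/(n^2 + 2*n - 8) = (n^2 - 10*n + 24)/(n + 4)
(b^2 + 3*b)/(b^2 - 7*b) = (b + 3)/(b - 7)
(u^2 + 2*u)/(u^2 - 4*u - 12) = u/(u - 6)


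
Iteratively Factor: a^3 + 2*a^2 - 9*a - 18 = (a + 3)*(a^2 - a - 6) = (a + 2)*(a + 3)*(a - 3)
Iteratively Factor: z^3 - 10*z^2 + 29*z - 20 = (z - 5)*(z^2 - 5*z + 4) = (z - 5)*(z - 1)*(z - 4)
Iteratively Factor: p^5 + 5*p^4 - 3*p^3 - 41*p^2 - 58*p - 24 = (p + 4)*(p^4 + p^3 - 7*p^2 - 13*p - 6) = (p + 2)*(p + 4)*(p^3 - p^2 - 5*p - 3) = (p + 1)*(p + 2)*(p + 4)*(p^2 - 2*p - 3) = (p - 3)*(p + 1)*(p + 2)*(p + 4)*(p + 1)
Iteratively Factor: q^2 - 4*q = (q)*(q - 4)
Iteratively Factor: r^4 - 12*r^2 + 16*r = (r)*(r^3 - 12*r + 16) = r*(r - 2)*(r^2 + 2*r - 8) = r*(r - 2)*(r + 4)*(r - 2)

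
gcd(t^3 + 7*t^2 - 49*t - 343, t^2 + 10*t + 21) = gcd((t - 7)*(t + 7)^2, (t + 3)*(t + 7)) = t + 7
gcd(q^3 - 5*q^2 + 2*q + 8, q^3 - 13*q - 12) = q^2 - 3*q - 4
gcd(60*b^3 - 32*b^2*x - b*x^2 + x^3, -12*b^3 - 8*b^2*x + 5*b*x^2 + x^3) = -12*b^2 + 4*b*x + x^2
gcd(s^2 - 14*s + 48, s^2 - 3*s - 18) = s - 6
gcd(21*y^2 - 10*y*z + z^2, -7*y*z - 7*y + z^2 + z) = 7*y - z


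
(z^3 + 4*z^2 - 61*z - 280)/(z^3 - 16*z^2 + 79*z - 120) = (z^2 + 12*z + 35)/(z^2 - 8*z + 15)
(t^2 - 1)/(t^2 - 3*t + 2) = (t + 1)/(t - 2)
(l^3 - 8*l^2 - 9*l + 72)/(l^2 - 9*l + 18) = (l^2 - 5*l - 24)/(l - 6)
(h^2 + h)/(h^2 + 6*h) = (h + 1)/(h + 6)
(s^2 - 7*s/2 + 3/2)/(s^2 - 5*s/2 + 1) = (s - 3)/(s - 2)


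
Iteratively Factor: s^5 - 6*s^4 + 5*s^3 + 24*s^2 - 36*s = (s - 3)*(s^4 - 3*s^3 - 4*s^2 + 12*s) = (s - 3)*(s + 2)*(s^3 - 5*s^2 + 6*s) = (s - 3)^2*(s + 2)*(s^2 - 2*s) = (s - 3)^2*(s - 2)*(s + 2)*(s)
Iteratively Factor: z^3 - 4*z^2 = (z)*(z^2 - 4*z) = z^2*(z - 4)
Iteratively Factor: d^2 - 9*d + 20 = (d - 4)*(d - 5)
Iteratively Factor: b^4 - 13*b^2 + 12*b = (b + 4)*(b^3 - 4*b^2 + 3*b) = (b - 1)*(b + 4)*(b^2 - 3*b) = (b - 3)*(b - 1)*(b + 4)*(b)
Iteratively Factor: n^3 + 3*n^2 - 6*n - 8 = (n + 1)*(n^2 + 2*n - 8) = (n - 2)*(n + 1)*(n + 4)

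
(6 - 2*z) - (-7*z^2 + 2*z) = 7*z^2 - 4*z + 6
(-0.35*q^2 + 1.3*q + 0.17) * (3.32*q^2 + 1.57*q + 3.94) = -1.162*q^4 + 3.7665*q^3 + 1.2264*q^2 + 5.3889*q + 0.6698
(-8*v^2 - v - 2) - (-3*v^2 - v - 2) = -5*v^2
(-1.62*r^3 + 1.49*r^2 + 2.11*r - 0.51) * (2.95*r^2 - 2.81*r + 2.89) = -4.779*r^5 + 8.9477*r^4 - 2.6442*r^3 - 3.1275*r^2 + 7.531*r - 1.4739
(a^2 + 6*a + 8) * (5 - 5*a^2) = -5*a^4 - 30*a^3 - 35*a^2 + 30*a + 40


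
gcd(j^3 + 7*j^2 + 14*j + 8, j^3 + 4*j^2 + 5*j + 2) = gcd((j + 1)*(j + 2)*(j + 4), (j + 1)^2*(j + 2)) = j^2 + 3*j + 2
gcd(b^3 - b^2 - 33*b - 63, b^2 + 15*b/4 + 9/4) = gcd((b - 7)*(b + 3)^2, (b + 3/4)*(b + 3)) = b + 3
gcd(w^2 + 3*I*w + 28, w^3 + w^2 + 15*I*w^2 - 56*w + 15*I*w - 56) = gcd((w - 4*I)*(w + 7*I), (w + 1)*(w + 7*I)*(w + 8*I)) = w + 7*I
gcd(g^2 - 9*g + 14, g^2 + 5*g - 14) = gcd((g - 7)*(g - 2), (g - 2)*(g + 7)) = g - 2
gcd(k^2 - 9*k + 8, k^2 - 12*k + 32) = k - 8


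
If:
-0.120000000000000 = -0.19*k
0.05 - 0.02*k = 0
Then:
No Solution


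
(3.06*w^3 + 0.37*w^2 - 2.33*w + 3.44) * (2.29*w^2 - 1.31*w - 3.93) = 7.0074*w^5 - 3.1613*w^4 - 17.8462*w^3 + 9.4758*w^2 + 4.6505*w - 13.5192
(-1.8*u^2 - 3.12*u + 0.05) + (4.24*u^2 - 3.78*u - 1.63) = 2.44*u^2 - 6.9*u - 1.58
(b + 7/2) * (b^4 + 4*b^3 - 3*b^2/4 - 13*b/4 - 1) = b^5 + 15*b^4/2 + 53*b^3/4 - 47*b^2/8 - 99*b/8 - 7/2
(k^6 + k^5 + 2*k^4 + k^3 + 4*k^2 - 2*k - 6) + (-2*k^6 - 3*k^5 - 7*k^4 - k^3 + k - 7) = -k^6 - 2*k^5 - 5*k^4 + 4*k^2 - k - 13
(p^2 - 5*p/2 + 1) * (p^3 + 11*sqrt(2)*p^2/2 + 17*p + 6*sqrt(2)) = p^5 - 5*p^4/2 + 11*sqrt(2)*p^4/2 - 55*sqrt(2)*p^3/4 + 18*p^3 - 85*p^2/2 + 23*sqrt(2)*p^2/2 - 15*sqrt(2)*p + 17*p + 6*sqrt(2)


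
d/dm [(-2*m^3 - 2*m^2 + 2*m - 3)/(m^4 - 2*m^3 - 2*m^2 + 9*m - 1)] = (2*m^6 + 4*m^5 - 6*m^4 - 16*m^3 - 26*m^2 - 8*m + 25)/(m^8 - 4*m^7 + 26*m^5 - 34*m^4 - 32*m^3 + 85*m^2 - 18*m + 1)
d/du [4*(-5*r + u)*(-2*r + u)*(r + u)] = 12*r^2 - 48*r*u + 12*u^2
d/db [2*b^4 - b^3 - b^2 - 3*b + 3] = 8*b^3 - 3*b^2 - 2*b - 3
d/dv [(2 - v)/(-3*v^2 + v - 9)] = (3*v^2 - v - (v - 2)*(6*v - 1) + 9)/(3*v^2 - v + 9)^2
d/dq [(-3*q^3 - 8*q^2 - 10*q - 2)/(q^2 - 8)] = (-3*q^4 + 82*q^2 + 132*q + 80)/(q^4 - 16*q^2 + 64)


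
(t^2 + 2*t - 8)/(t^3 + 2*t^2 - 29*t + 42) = (t + 4)/(t^2 + 4*t - 21)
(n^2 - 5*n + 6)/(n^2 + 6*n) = (n^2 - 5*n + 6)/(n*(n + 6))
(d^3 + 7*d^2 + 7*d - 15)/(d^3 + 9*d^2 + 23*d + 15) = (d - 1)/(d + 1)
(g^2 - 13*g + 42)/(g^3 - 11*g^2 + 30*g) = (g - 7)/(g*(g - 5))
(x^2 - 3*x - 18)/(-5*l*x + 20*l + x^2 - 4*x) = (-x^2 + 3*x + 18)/(5*l*x - 20*l - x^2 + 4*x)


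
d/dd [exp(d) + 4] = exp(d)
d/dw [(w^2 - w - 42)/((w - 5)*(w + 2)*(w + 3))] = (-w^4 + 2*w^3 + 107*w^2 - 60*w - 768)/(w^6 - 38*w^4 - 60*w^3 + 361*w^2 + 1140*w + 900)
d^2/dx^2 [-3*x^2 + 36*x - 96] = -6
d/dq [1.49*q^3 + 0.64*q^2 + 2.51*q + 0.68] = 4.47*q^2 + 1.28*q + 2.51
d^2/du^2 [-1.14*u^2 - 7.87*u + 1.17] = -2.28000000000000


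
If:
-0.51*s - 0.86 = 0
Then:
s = -1.69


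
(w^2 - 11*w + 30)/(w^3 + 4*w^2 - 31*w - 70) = (w - 6)/(w^2 + 9*w + 14)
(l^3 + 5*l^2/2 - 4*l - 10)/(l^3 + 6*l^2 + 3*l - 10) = (l^2 + l/2 - 5)/(l^2 + 4*l - 5)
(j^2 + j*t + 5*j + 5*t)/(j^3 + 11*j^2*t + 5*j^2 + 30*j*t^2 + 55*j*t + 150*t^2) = (j + t)/(j^2 + 11*j*t + 30*t^2)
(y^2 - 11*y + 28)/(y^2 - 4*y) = (y - 7)/y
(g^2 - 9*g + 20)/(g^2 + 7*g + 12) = (g^2 - 9*g + 20)/(g^2 + 7*g + 12)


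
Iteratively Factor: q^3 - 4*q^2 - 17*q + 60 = (q - 5)*(q^2 + q - 12) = (q - 5)*(q + 4)*(q - 3)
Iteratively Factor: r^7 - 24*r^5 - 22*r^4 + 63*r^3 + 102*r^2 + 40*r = (r - 5)*(r^6 + 5*r^5 + r^4 - 17*r^3 - 22*r^2 - 8*r) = (r - 5)*(r + 1)*(r^5 + 4*r^4 - 3*r^3 - 14*r^2 - 8*r) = (r - 5)*(r - 2)*(r + 1)*(r^4 + 6*r^3 + 9*r^2 + 4*r) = (r - 5)*(r - 2)*(r + 1)^2*(r^3 + 5*r^2 + 4*r) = (r - 5)*(r - 2)*(r + 1)^3*(r^2 + 4*r) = (r - 5)*(r - 2)*(r + 1)^3*(r + 4)*(r)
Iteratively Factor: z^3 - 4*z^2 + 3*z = (z)*(z^2 - 4*z + 3) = z*(z - 3)*(z - 1)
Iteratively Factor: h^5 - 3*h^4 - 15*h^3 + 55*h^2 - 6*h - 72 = (h + 1)*(h^4 - 4*h^3 - 11*h^2 + 66*h - 72) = (h - 3)*(h + 1)*(h^3 - h^2 - 14*h + 24) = (h - 3)^2*(h + 1)*(h^2 + 2*h - 8) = (h - 3)^2*(h - 2)*(h + 1)*(h + 4)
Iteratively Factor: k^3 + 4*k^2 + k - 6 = (k - 1)*(k^2 + 5*k + 6) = (k - 1)*(k + 2)*(k + 3)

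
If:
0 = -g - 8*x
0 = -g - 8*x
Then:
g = -8*x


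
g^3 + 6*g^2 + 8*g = g*(g + 2)*(g + 4)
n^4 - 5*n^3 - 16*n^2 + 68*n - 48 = (n - 6)*(n - 2)*(n - 1)*(n + 4)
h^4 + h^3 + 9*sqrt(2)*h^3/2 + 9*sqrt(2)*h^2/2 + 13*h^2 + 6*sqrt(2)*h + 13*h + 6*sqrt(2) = (h + 1)*(h + sqrt(2))*(h + 3*sqrt(2)/2)*(h + 2*sqrt(2))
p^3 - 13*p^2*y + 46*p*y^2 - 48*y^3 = (p - 8*y)*(p - 3*y)*(p - 2*y)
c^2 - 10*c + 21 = (c - 7)*(c - 3)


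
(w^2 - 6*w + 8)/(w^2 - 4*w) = (w - 2)/w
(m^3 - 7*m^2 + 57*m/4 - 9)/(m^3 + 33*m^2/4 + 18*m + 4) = (4*m^3 - 28*m^2 + 57*m - 36)/(4*m^3 + 33*m^2 + 72*m + 16)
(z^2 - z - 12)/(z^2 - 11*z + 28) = (z + 3)/(z - 7)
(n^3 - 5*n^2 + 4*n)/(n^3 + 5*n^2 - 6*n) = (n - 4)/(n + 6)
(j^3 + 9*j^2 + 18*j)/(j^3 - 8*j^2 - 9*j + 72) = j*(j + 6)/(j^2 - 11*j + 24)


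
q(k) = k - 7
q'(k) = 1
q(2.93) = -4.07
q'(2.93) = 1.00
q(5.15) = -1.85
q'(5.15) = 1.00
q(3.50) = -3.50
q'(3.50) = 1.00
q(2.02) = -4.98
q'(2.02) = 1.00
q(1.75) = -5.25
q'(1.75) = 1.00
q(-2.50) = -9.50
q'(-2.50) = 1.00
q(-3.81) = -10.81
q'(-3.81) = 1.00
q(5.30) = -1.70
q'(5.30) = 1.00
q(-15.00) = -22.00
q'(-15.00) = 1.00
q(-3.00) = -10.00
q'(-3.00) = 1.00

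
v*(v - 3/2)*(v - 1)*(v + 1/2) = v^4 - 2*v^3 + v^2/4 + 3*v/4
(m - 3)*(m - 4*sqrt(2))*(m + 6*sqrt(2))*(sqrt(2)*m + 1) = sqrt(2)*m^4 - 3*sqrt(2)*m^3 + 5*m^3 - 46*sqrt(2)*m^2 - 15*m^2 - 48*m + 138*sqrt(2)*m + 144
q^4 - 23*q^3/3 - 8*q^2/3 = q^2*(q - 8)*(q + 1/3)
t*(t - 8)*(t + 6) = t^3 - 2*t^2 - 48*t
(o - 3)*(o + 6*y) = o^2 + 6*o*y - 3*o - 18*y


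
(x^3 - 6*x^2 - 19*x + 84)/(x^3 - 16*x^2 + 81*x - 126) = (x + 4)/(x - 6)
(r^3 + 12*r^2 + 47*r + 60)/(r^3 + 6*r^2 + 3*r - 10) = (r^2 + 7*r + 12)/(r^2 + r - 2)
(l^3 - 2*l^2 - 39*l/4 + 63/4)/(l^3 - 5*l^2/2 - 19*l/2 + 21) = (l - 3/2)/(l - 2)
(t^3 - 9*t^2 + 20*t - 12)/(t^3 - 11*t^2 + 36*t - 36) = (t - 1)/(t - 3)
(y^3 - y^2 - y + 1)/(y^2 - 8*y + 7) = (y^2 - 1)/(y - 7)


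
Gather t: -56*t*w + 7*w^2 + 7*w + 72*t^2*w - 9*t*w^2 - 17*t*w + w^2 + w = 72*t^2*w + t*(-9*w^2 - 73*w) + 8*w^2 + 8*w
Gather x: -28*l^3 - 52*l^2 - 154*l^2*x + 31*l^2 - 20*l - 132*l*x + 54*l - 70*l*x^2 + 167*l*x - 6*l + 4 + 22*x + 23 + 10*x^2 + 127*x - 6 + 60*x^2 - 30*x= -28*l^3 - 21*l^2 + 28*l + x^2*(70 - 70*l) + x*(-154*l^2 + 35*l + 119) + 21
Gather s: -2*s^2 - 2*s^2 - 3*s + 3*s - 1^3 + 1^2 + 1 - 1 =-4*s^2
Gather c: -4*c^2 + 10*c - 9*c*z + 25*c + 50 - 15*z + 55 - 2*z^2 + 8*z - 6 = -4*c^2 + c*(35 - 9*z) - 2*z^2 - 7*z + 99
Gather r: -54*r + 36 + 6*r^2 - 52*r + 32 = 6*r^2 - 106*r + 68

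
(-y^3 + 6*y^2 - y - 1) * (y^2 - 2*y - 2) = -y^5 + 8*y^4 - 11*y^3 - 11*y^2 + 4*y + 2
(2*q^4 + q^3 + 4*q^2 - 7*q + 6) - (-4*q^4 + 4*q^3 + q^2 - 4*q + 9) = 6*q^4 - 3*q^3 + 3*q^2 - 3*q - 3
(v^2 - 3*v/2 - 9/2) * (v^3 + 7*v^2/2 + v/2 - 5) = v^5 + 2*v^4 - 37*v^3/4 - 43*v^2/2 + 21*v/4 + 45/2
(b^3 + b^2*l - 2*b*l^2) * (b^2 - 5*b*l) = b^5 - 4*b^4*l - 7*b^3*l^2 + 10*b^2*l^3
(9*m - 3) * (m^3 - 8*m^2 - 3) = 9*m^4 - 75*m^3 + 24*m^2 - 27*m + 9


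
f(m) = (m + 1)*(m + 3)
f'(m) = 2*m + 4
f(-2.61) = -0.63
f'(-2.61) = -1.22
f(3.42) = 28.38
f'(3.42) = 10.84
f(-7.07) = 24.70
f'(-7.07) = -10.14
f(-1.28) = -0.48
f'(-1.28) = 1.44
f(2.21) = 16.72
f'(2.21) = 8.42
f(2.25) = 17.06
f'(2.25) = 8.50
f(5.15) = 50.12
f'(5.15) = 14.30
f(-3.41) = 0.99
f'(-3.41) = -2.82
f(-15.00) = 168.00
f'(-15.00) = -26.00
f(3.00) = 24.00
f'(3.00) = 10.00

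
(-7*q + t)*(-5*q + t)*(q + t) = 35*q^3 + 23*q^2*t - 11*q*t^2 + t^3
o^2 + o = o*(o + 1)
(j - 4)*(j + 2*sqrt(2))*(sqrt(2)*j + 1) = sqrt(2)*j^3 - 4*sqrt(2)*j^2 + 5*j^2 - 20*j + 2*sqrt(2)*j - 8*sqrt(2)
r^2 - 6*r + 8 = (r - 4)*(r - 2)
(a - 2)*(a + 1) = a^2 - a - 2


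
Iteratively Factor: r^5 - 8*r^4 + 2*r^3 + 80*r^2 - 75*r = (r - 1)*(r^4 - 7*r^3 - 5*r^2 + 75*r) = (r - 1)*(r + 3)*(r^3 - 10*r^2 + 25*r) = r*(r - 1)*(r + 3)*(r^2 - 10*r + 25) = r*(r - 5)*(r - 1)*(r + 3)*(r - 5)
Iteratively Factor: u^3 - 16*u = (u - 4)*(u^2 + 4*u) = (u - 4)*(u + 4)*(u)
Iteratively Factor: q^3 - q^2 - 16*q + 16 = (q - 4)*(q^2 + 3*q - 4) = (q - 4)*(q + 4)*(q - 1)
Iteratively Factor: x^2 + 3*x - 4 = (x - 1)*(x + 4)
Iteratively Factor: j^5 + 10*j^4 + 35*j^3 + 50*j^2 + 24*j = (j + 1)*(j^4 + 9*j^3 + 26*j^2 + 24*j) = (j + 1)*(j + 4)*(j^3 + 5*j^2 + 6*j) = (j + 1)*(j + 2)*(j + 4)*(j^2 + 3*j) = j*(j + 1)*(j + 2)*(j + 4)*(j + 3)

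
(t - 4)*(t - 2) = t^2 - 6*t + 8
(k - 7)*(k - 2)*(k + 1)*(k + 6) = k^4 - 2*k^3 - 43*k^2 + 44*k + 84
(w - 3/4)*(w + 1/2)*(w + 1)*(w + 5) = w^4 + 23*w^3/4 + 25*w^2/8 - 7*w/2 - 15/8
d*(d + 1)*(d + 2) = d^3 + 3*d^2 + 2*d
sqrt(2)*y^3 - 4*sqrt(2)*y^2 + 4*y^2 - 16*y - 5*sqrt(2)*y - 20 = (y - 5)*(y + 2*sqrt(2))*(sqrt(2)*y + sqrt(2))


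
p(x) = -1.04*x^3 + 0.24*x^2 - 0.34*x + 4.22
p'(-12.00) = -455.38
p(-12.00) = 1839.98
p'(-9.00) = -257.38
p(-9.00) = 784.88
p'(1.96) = -11.38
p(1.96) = -3.36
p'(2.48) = -18.34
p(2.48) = -11.01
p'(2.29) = -15.60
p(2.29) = -7.79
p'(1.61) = -7.65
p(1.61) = -0.05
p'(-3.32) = -36.32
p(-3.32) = 46.05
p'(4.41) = -58.90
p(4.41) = -81.81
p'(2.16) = -13.86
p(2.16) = -5.88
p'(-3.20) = -33.82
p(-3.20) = 41.84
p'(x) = -3.12*x^2 + 0.48*x - 0.34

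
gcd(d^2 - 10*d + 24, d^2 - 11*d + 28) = d - 4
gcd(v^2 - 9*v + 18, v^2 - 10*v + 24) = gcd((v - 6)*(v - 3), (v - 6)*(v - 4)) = v - 6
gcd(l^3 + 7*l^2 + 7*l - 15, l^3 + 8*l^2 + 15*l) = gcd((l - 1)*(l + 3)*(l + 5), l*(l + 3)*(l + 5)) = l^2 + 8*l + 15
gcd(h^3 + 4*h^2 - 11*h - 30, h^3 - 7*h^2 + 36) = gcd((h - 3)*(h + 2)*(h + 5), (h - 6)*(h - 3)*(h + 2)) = h^2 - h - 6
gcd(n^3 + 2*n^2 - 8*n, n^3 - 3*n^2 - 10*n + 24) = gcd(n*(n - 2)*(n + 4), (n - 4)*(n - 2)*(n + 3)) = n - 2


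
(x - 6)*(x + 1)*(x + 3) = x^3 - 2*x^2 - 21*x - 18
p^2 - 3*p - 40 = (p - 8)*(p + 5)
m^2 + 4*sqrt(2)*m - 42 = (m - 3*sqrt(2))*(m + 7*sqrt(2))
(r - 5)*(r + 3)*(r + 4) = r^3 + 2*r^2 - 23*r - 60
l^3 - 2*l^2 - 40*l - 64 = (l - 8)*(l + 2)*(l + 4)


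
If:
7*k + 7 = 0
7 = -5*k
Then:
No Solution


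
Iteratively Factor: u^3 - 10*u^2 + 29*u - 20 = (u - 5)*(u^2 - 5*u + 4) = (u - 5)*(u - 1)*(u - 4)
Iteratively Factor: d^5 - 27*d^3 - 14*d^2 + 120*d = (d - 2)*(d^4 + 2*d^3 - 23*d^2 - 60*d) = (d - 2)*(d + 4)*(d^3 - 2*d^2 - 15*d) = d*(d - 2)*(d + 4)*(d^2 - 2*d - 15) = d*(d - 5)*(d - 2)*(d + 4)*(d + 3)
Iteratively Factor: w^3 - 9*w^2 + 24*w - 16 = (w - 1)*(w^2 - 8*w + 16) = (w - 4)*(w - 1)*(w - 4)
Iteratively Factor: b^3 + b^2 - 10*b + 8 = (b - 2)*(b^2 + 3*b - 4) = (b - 2)*(b + 4)*(b - 1)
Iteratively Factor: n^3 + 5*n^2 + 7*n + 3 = (n + 3)*(n^2 + 2*n + 1) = (n + 1)*(n + 3)*(n + 1)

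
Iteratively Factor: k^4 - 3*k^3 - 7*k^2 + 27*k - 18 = (k - 3)*(k^3 - 7*k + 6) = (k - 3)*(k + 3)*(k^2 - 3*k + 2) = (k - 3)*(k - 1)*(k + 3)*(k - 2)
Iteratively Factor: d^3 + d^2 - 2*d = (d)*(d^2 + d - 2) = d*(d - 1)*(d + 2)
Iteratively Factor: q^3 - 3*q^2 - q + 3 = (q + 1)*(q^2 - 4*q + 3) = (q - 3)*(q + 1)*(q - 1)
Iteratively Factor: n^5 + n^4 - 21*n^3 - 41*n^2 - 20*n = (n + 1)*(n^4 - 21*n^2 - 20*n) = (n + 1)*(n + 4)*(n^3 - 4*n^2 - 5*n) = (n + 1)^2*(n + 4)*(n^2 - 5*n) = (n - 5)*(n + 1)^2*(n + 4)*(n)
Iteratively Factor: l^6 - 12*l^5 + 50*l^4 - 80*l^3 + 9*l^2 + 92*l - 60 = (l + 1)*(l^5 - 13*l^4 + 63*l^3 - 143*l^2 + 152*l - 60) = (l - 3)*(l + 1)*(l^4 - 10*l^3 + 33*l^2 - 44*l + 20) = (l - 3)*(l - 2)*(l + 1)*(l^3 - 8*l^2 + 17*l - 10) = (l - 3)*(l - 2)*(l - 1)*(l + 1)*(l^2 - 7*l + 10) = (l - 5)*(l - 3)*(l - 2)*(l - 1)*(l + 1)*(l - 2)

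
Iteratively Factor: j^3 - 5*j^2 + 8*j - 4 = (j - 2)*(j^2 - 3*j + 2) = (j - 2)^2*(j - 1)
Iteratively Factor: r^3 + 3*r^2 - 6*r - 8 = (r + 1)*(r^2 + 2*r - 8) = (r + 1)*(r + 4)*(r - 2)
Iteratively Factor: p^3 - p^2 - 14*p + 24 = (p - 3)*(p^2 + 2*p - 8) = (p - 3)*(p + 4)*(p - 2)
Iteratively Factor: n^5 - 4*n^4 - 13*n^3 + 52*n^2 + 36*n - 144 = (n - 2)*(n^4 - 2*n^3 - 17*n^2 + 18*n + 72) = (n - 2)*(n + 3)*(n^3 - 5*n^2 - 2*n + 24) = (n - 2)*(n + 2)*(n + 3)*(n^2 - 7*n + 12) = (n - 3)*(n - 2)*(n + 2)*(n + 3)*(n - 4)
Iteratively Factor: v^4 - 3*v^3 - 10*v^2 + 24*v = (v)*(v^3 - 3*v^2 - 10*v + 24) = v*(v - 2)*(v^2 - v - 12) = v*(v - 2)*(v + 3)*(v - 4)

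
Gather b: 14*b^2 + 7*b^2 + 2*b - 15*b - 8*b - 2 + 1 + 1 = 21*b^2 - 21*b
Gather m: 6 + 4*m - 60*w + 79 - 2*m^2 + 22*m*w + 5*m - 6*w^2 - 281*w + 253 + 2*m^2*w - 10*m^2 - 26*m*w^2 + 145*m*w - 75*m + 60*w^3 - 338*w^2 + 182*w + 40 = m^2*(2*w - 12) + m*(-26*w^2 + 167*w - 66) + 60*w^3 - 344*w^2 - 159*w + 378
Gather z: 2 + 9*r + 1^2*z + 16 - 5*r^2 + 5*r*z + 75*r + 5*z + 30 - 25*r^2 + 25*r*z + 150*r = -30*r^2 + 234*r + z*(30*r + 6) + 48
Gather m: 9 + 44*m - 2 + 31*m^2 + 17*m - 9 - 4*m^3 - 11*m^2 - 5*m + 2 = -4*m^3 + 20*m^2 + 56*m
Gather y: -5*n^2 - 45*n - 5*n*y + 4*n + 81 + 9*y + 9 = -5*n^2 - 41*n + y*(9 - 5*n) + 90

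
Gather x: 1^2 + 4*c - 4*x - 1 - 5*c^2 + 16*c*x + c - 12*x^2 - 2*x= -5*c^2 + 5*c - 12*x^2 + x*(16*c - 6)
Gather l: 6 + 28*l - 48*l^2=-48*l^2 + 28*l + 6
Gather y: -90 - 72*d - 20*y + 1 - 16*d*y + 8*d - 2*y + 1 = -64*d + y*(-16*d - 22) - 88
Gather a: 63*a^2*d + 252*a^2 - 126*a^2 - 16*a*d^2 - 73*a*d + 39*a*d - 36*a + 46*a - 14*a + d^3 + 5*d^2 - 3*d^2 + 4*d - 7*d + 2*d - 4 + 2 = a^2*(63*d + 126) + a*(-16*d^2 - 34*d - 4) + d^3 + 2*d^2 - d - 2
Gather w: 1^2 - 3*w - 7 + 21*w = 18*w - 6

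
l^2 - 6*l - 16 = (l - 8)*(l + 2)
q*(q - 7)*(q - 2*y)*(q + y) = q^4 - q^3*y - 7*q^3 - 2*q^2*y^2 + 7*q^2*y + 14*q*y^2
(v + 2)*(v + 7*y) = v^2 + 7*v*y + 2*v + 14*y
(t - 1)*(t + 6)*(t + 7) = t^3 + 12*t^2 + 29*t - 42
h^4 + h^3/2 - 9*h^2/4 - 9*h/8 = h*(h - 3/2)*(h + 1/2)*(h + 3/2)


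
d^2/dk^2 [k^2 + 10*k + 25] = 2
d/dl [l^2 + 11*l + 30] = 2*l + 11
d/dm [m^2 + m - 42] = 2*m + 1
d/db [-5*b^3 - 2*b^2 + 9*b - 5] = -15*b^2 - 4*b + 9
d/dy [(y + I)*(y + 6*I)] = 2*y + 7*I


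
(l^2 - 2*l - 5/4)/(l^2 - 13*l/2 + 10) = (l + 1/2)/(l - 4)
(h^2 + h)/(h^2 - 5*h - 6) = h/(h - 6)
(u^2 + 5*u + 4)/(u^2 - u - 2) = (u + 4)/(u - 2)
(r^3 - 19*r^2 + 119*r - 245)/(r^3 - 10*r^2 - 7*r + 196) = (r - 5)/(r + 4)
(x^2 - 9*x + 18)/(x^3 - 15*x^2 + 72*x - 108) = 1/(x - 6)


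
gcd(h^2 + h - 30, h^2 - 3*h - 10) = h - 5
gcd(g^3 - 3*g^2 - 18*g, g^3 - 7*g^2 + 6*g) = g^2 - 6*g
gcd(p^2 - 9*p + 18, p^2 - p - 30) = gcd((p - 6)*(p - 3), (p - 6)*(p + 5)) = p - 6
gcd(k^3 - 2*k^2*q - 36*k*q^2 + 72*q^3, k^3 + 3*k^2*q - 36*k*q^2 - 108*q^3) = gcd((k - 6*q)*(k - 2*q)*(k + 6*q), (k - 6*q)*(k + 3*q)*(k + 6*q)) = -k^2 + 36*q^2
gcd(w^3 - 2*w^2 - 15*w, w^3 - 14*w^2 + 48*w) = w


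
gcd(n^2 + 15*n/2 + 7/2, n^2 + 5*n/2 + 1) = n + 1/2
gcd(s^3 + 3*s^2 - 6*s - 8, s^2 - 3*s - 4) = s + 1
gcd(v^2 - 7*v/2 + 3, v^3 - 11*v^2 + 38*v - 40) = v - 2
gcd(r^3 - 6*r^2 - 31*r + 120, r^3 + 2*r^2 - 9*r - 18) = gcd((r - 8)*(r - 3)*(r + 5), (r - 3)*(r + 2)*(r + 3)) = r - 3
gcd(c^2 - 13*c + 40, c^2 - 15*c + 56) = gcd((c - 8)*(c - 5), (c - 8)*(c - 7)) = c - 8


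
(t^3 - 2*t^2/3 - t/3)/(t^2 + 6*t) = (3*t^2 - 2*t - 1)/(3*(t + 6))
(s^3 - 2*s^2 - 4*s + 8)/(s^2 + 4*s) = (s^3 - 2*s^2 - 4*s + 8)/(s*(s + 4))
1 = 1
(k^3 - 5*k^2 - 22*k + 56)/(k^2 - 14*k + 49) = (k^2 + 2*k - 8)/(k - 7)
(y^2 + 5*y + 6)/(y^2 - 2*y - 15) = (y + 2)/(y - 5)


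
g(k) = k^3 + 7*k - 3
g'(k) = 3*k^2 + 7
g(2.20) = 23.05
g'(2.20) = 21.52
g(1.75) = 14.61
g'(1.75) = 16.19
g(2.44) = 28.61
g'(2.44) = 24.86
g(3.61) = 69.32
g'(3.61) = 46.10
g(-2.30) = -31.27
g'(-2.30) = 22.87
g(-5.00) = -163.00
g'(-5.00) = 82.00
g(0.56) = 1.10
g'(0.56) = 7.94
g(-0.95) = -10.51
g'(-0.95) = 9.71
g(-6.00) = -261.00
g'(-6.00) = 115.00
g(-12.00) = -1815.00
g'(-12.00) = 439.00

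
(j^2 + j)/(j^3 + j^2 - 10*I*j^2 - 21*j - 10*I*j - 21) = j/(j^2 - 10*I*j - 21)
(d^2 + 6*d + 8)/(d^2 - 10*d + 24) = (d^2 + 6*d + 8)/(d^2 - 10*d + 24)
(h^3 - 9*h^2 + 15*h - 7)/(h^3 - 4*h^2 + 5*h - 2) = (h - 7)/(h - 2)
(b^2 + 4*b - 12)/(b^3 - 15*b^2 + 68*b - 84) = (b + 6)/(b^2 - 13*b + 42)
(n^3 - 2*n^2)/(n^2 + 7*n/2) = 2*n*(n - 2)/(2*n + 7)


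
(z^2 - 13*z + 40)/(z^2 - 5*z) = (z - 8)/z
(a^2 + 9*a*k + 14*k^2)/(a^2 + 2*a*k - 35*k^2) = (a + 2*k)/(a - 5*k)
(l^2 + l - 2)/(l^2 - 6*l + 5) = (l + 2)/(l - 5)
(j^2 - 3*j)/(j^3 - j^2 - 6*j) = 1/(j + 2)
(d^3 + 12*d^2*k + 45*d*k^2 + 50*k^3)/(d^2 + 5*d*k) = d + 7*k + 10*k^2/d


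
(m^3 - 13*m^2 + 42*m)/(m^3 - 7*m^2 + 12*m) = (m^2 - 13*m + 42)/(m^2 - 7*m + 12)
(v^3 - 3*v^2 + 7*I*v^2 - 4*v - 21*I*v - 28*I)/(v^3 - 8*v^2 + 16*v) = (v^2 + v*(1 + 7*I) + 7*I)/(v*(v - 4))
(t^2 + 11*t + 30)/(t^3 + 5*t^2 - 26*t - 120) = (t + 5)/(t^2 - t - 20)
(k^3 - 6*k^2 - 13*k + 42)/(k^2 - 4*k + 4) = (k^2 - 4*k - 21)/(k - 2)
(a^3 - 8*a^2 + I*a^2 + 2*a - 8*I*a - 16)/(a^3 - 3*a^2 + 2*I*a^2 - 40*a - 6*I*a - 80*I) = (a - I)/(a + 5)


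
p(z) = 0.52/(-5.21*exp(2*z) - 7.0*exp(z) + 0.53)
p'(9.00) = 0.00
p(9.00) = 0.00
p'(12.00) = 0.00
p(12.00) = 0.00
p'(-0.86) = 0.22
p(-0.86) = -0.15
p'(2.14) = 0.00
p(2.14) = -0.00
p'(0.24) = 0.05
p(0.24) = -0.03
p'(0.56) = 0.03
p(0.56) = -0.02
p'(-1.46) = 0.60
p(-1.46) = -0.38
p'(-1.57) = 0.75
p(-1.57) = -0.45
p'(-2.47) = 35.11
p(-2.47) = -5.23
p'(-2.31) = 8.88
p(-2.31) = -2.41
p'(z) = 0.52*(10.42*exp(2*z) + 7.0*exp(z))/(-5.21*exp(2*z) - 7.0*exp(z) + 0.53)^2 = (5.4184*exp(z) + 3.64)*exp(z)/(5.21*exp(2*z) + 7.0*exp(z) - 0.53)^2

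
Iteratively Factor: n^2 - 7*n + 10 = (n - 2)*(n - 5)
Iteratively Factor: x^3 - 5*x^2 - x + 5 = (x + 1)*(x^2 - 6*x + 5) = (x - 1)*(x + 1)*(x - 5)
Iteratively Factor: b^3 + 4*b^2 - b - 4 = (b + 4)*(b^2 - 1) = (b + 1)*(b + 4)*(b - 1)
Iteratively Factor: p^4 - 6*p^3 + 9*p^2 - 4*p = (p - 1)*(p^3 - 5*p^2 + 4*p) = (p - 1)^2*(p^2 - 4*p) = (p - 4)*(p - 1)^2*(p)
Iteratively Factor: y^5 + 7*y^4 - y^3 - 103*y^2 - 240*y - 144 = (y + 3)*(y^4 + 4*y^3 - 13*y^2 - 64*y - 48) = (y + 3)*(y + 4)*(y^3 - 13*y - 12) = (y + 3)^2*(y + 4)*(y^2 - 3*y - 4) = (y - 4)*(y + 3)^2*(y + 4)*(y + 1)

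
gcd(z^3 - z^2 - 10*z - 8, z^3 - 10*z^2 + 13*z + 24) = z + 1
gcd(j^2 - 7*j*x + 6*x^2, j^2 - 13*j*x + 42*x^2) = -j + 6*x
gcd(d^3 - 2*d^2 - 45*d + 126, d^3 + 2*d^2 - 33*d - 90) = d - 6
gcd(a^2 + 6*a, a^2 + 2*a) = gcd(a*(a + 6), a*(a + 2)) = a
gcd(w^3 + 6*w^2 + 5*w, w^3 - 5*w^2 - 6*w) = w^2 + w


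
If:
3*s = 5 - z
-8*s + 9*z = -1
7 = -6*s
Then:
No Solution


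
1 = 1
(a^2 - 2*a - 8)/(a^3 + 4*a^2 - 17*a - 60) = (a + 2)/(a^2 + 8*a + 15)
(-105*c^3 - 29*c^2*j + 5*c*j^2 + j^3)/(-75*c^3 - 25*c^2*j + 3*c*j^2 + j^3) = (7*c + j)/(5*c + j)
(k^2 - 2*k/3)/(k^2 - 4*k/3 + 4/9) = 3*k/(3*k - 2)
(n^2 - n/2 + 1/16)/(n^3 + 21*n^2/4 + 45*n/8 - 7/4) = (4*n - 1)/(2*(2*n^2 + 11*n + 14))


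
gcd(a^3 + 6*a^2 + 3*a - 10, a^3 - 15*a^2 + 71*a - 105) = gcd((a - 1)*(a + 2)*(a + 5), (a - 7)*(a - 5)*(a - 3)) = 1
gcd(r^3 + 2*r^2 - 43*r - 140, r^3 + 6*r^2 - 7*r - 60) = r^2 + 9*r + 20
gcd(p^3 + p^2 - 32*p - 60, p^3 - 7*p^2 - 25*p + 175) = p + 5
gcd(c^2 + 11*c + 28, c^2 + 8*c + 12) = 1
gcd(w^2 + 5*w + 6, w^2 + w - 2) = w + 2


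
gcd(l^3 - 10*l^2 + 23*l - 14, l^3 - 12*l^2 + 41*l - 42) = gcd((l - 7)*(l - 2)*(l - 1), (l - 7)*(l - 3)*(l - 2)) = l^2 - 9*l + 14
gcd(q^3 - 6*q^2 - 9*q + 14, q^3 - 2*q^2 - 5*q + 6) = q^2 + q - 2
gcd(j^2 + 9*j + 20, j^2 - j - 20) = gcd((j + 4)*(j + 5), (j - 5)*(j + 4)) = j + 4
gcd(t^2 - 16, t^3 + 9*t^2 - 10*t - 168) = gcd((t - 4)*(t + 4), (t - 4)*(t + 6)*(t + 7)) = t - 4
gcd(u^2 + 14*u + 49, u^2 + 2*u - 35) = u + 7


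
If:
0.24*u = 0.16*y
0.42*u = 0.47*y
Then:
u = 0.00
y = 0.00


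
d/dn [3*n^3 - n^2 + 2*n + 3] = 9*n^2 - 2*n + 2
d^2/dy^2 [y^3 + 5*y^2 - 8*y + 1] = 6*y + 10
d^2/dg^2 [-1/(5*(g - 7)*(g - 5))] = 2*(-(g - 7)^2 - (g - 7)*(g - 5) - (g - 5)^2)/(5*(g - 7)^3*(g - 5)^3)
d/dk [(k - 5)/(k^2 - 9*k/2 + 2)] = 2*(-2*k^2 + 20*k - 41)/(4*k^4 - 36*k^3 + 97*k^2 - 72*k + 16)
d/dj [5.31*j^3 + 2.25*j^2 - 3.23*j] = 15.93*j^2 + 4.5*j - 3.23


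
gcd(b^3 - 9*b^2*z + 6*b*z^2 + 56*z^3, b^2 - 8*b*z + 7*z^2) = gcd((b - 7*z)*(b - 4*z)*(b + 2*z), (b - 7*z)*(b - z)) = -b + 7*z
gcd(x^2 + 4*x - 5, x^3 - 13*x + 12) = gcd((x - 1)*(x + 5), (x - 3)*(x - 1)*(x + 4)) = x - 1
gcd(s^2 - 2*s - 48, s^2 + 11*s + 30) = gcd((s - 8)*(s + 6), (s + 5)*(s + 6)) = s + 6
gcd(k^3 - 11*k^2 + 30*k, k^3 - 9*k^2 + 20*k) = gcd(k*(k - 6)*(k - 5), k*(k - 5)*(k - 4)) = k^2 - 5*k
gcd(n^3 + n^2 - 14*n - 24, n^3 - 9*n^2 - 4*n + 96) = n^2 - n - 12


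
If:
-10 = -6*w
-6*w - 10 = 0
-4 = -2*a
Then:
No Solution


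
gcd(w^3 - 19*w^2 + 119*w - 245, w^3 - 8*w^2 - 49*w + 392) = w - 7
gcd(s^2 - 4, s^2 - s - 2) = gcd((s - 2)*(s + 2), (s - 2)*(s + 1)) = s - 2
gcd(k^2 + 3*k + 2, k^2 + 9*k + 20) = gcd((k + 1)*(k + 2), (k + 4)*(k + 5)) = 1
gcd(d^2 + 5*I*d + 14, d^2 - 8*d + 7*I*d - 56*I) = d + 7*I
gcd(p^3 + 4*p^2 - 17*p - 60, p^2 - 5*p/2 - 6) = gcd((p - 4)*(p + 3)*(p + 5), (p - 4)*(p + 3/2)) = p - 4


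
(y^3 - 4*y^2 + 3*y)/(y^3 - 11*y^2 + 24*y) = (y - 1)/(y - 8)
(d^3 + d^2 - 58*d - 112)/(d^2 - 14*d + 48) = (d^2 + 9*d + 14)/(d - 6)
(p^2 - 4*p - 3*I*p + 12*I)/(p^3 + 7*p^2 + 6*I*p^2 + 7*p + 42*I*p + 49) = (p^2 + p*(-4 - 3*I) + 12*I)/(p^3 + p^2*(7 + 6*I) + p*(7 + 42*I) + 49)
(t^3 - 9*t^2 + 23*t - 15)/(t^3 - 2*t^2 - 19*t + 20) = (t - 3)/(t + 4)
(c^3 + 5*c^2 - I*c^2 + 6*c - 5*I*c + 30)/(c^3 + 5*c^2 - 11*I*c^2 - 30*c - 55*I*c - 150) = (c^2 - I*c + 6)/(c^2 - 11*I*c - 30)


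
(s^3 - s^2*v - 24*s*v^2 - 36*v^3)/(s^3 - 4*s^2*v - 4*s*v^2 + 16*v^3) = (s^2 - 3*s*v - 18*v^2)/(s^2 - 6*s*v + 8*v^2)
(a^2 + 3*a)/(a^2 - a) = (a + 3)/(a - 1)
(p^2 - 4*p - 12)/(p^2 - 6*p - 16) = (p - 6)/(p - 8)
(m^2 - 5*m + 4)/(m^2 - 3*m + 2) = (m - 4)/(m - 2)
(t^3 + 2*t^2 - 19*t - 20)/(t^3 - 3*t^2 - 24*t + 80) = (t + 1)/(t - 4)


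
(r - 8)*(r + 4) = r^2 - 4*r - 32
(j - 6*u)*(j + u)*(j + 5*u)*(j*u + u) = j^4*u + j^3*u - 31*j^2*u^3 - 30*j*u^4 - 31*j*u^3 - 30*u^4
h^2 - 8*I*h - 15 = (h - 5*I)*(h - 3*I)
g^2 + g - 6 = (g - 2)*(g + 3)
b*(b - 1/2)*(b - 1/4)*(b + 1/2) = b^4 - b^3/4 - b^2/4 + b/16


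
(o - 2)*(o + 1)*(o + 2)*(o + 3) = o^4 + 4*o^3 - o^2 - 16*o - 12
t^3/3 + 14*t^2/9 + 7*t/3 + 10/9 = (t/3 + 1/3)*(t + 5/3)*(t + 2)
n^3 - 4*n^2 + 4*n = n*(n - 2)^2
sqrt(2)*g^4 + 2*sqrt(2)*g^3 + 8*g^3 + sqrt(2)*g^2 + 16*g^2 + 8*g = g*(g + 1)*(g + 4*sqrt(2))*(sqrt(2)*g + sqrt(2))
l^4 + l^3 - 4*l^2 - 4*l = l*(l - 2)*(l + 1)*(l + 2)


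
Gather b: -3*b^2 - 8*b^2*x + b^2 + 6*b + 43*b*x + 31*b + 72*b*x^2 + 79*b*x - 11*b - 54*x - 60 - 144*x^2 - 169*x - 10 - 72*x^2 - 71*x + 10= b^2*(-8*x - 2) + b*(72*x^2 + 122*x + 26) - 216*x^2 - 294*x - 60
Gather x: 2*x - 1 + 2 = 2*x + 1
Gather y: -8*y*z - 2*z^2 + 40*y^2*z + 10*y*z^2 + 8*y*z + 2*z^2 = 40*y^2*z + 10*y*z^2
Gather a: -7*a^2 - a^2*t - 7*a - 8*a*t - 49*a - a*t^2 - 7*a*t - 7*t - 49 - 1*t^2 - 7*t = a^2*(-t - 7) + a*(-t^2 - 15*t - 56) - t^2 - 14*t - 49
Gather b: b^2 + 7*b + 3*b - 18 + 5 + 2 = b^2 + 10*b - 11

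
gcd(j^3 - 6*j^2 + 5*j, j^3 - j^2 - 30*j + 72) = 1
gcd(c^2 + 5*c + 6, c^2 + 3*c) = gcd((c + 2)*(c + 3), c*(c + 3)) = c + 3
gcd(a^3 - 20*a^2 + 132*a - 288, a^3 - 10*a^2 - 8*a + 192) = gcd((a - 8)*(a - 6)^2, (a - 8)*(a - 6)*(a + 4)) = a^2 - 14*a + 48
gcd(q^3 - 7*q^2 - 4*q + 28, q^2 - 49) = q - 7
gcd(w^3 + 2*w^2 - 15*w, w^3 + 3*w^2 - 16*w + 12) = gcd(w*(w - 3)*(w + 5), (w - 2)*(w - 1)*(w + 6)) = 1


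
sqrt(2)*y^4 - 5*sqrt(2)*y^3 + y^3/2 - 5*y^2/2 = y^2*(y - 5)*(sqrt(2)*y + 1/2)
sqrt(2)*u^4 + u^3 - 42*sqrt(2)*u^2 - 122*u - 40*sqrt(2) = (u - 5*sqrt(2))*(u + sqrt(2))*(u + 4*sqrt(2))*(sqrt(2)*u + 1)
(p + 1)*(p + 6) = p^2 + 7*p + 6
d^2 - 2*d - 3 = (d - 3)*(d + 1)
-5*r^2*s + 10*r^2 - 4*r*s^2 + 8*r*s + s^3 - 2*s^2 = (-5*r + s)*(r + s)*(s - 2)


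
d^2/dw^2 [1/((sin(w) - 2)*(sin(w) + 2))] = 2*(-2*sin(w)^4 - 5*sin(w)^2 + 4)/((sin(w) - 2)^3*(sin(w) + 2)^3)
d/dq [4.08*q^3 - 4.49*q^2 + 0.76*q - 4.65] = 12.24*q^2 - 8.98*q + 0.76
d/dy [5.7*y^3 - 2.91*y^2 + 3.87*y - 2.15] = 17.1*y^2 - 5.82*y + 3.87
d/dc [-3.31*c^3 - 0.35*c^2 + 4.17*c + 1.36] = -9.93*c^2 - 0.7*c + 4.17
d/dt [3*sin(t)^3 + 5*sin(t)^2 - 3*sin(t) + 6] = (9*sin(t)^2 + 10*sin(t) - 3)*cos(t)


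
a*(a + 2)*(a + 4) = a^3 + 6*a^2 + 8*a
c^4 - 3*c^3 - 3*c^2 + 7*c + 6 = (c - 3)*(c - 2)*(c + 1)^2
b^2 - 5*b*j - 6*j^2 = (b - 6*j)*(b + j)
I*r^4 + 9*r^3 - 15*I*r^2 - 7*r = r*(r - 7*I)*(r - I)*(I*r + 1)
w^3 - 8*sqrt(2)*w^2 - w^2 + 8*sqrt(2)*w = w*(w - 1)*(w - 8*sqrt(2))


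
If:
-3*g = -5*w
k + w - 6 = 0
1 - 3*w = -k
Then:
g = 35/12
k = 17/4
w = 7/4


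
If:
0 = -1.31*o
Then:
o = 0.00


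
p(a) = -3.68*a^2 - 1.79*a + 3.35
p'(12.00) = -90.11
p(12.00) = -548.05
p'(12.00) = -90.11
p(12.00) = -548.05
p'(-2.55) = 16.98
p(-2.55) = -16.01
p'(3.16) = -25.05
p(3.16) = -39.05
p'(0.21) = -3.34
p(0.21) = 2.81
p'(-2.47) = 16.39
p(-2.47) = -14.68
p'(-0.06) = -1.35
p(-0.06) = 3.44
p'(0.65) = -6.57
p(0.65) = 0.63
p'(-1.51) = 9.32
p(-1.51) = -2.34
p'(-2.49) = 16.54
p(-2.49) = -15.01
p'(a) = -7.36*a - 1.79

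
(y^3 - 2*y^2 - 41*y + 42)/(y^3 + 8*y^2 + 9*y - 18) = (y - 7)/(y + 3)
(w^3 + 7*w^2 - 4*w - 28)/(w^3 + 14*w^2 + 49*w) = (w^2 - 4)/(w*(w + 7))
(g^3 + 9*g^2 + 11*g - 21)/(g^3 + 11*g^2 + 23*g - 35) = (g + 3)/(g + 5)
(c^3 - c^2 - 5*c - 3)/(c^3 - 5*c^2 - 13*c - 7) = (c - 3)/(c - 7)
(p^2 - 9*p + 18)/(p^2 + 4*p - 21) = (p - 6)/(p + 7)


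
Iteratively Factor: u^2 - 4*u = (u - 4)*(u)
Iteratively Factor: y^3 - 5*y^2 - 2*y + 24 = (y - 3)*(y^2 - 2*y - 8) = (y - 4)*(y - 3)*(y + 2)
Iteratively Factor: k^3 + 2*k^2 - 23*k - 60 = (k + 3)*(k^2 - k - 20) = (k - 5)*(k + 3)*(k + 4)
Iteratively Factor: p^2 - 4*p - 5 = (p + 1)*(p - 5)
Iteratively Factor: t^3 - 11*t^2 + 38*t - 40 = (t - 4)*(t^2 - 7*t + 10) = (t - 5)*(t - 4)*(t - 2)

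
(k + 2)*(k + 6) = k^2 + 8*k + 12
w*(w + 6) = w^2 + 6*w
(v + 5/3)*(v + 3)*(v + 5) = v^3 + 29*v^2/3 + 85*v/3 + 25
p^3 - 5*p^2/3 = p^2*(p - 5/3)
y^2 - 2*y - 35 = (y - 7)*(y + 5)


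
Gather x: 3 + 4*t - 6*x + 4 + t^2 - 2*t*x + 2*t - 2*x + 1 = t^2 + 6*t + x*(-2*t - 8) + 8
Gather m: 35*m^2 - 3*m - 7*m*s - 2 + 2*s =35*m^2 + m*(-7*s - 3) + 2*s - 2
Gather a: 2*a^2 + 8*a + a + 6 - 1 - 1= 2*a^2 + 9*a + 4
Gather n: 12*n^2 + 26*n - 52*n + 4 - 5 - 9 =12*n^2 - 26*n - 10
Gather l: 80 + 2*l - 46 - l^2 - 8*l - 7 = -l^2 - 6*l + 27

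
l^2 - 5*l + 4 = (l - 4)*(l - 1)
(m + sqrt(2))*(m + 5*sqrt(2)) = m^2 + 6*sqrt(2)*m + 10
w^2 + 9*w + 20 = (w + 4)*(w + 5)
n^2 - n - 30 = (n - 6)*(n + 5)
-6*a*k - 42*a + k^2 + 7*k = (-6*a + k)*(k + 7)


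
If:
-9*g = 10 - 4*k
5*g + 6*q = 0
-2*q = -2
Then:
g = -6/5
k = -1/5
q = 1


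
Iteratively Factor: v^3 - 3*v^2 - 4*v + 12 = (v - 3)*(v^2 - 4) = (v - 3)*(v - 2)*(v + 2)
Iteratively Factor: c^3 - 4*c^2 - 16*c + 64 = (c + 4)*(c^2 - 8*c + 16) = (c - 4)*(c + 4)*(c - 4)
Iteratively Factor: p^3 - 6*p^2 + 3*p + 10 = (p - 5)*(p^2 - p - 2) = (p - 5)*(p - 2)*(p + 1)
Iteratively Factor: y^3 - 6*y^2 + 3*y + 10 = (y - 5)*(y^2 - y - 2) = (y - 5)*(y - 2)*(y + 1)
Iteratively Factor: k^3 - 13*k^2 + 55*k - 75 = (k - 5)*(k^2 - 8*k + 15) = (k - 5)^2*(k - 3)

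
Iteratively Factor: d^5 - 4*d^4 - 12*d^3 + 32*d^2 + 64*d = (d + 2)*(d^4 - 6*d^3 + 32*d) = (d + 2)^2*(d^3 - 8*d^2 + 16*d) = d*(d + 2)^2*(d^2 - 8*d + 16) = d*(d - 4)*(d + 2)^2*(d - 4)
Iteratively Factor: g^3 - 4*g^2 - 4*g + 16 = (g - 4)*(g^2 - 4) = (g - 4)*(g + 2)*(g - 2)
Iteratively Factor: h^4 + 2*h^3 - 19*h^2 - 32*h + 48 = (h - 4)*(h^3 + 6*h^2 + 5*h - 12) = (h - 4)*(h + 4)*(h^2 + 2*h - 3) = (h - 4)*(h - 1)*(h + 4)*(h + 3)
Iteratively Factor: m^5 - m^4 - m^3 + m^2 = (m - 1)*(m^4 - m^2) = (m - 1)*(m + 1)*(m^3 - m^2) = m*(m - 1)*(m + 1)*(m^2 - m) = m^2*(m - 1)*(m + 1)*(m - 1)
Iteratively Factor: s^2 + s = (s)*(s + 1)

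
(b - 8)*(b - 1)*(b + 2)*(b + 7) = b^4 - 59*b^2 - 54*b + 112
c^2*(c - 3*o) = c^3 - 3*c^2*o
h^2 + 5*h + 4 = (h + 1)*(h + 4)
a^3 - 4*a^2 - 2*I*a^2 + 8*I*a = a*(a - 4)*(a - 2*I)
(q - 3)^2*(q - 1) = q^3 - 7*q^2 + 15*q - 9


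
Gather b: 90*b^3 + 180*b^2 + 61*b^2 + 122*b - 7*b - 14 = 90*b^3 + 241*b^2 + 115*b - 14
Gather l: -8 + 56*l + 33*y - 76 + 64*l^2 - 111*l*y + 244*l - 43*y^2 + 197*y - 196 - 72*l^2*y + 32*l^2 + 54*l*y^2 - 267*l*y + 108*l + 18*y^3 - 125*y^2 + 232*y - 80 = l^2*(96 - 72*y) + l*(54*y^2 - 378*y + 408) + 18*y^3 - 168*y^2 + 462*y - 360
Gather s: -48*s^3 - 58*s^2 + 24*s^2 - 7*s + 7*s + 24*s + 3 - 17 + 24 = -48*s^3 - 34*s^2 + 24*s + 10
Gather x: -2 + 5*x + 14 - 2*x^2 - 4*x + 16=-2*x^2 + x + 28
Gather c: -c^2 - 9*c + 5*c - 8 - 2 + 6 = -c^2 - 4*c - 4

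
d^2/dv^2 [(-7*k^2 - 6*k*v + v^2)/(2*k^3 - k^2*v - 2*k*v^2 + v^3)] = 2*(-43*k^3 + 57*k^2*v - 21*k*v^2 + v^3)/(8*k^6 - 36*k^5*v + 66*k^4*v^2 - 63*k^3*v^3 + 33*k^2*v^4 - 9*k*v^5 + v^6)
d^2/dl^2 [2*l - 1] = 0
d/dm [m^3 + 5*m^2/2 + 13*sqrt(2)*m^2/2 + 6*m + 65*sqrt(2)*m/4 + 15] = 3*m^2 + 5*m + 13*sqrt(2)*m + 6 + 65*sqrt(2)/4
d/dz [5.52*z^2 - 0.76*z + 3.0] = 11.04*z - 0.76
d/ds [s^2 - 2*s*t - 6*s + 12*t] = 2*s - 2*t - 6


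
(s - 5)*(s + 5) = s^2 - 25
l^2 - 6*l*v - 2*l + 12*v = (l - 2)*(l - 6*v)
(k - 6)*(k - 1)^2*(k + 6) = k^4 - 2*k^3 - 35*k^2 + 72*k - 36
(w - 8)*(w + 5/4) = w^2 - 27*w/4 - 10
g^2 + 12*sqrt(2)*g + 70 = (g + 5*sqrt(2))*(g + 7*sqrt(2))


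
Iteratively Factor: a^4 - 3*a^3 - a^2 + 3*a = (a - 1)*(a^3 - 2*a^2 - 3*a) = (a - 3)*(a - 1)*(a^2 + a) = (a - 3)*(a - 1)*(a + 1)*(a)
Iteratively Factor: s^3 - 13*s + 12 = (s - 3)*(s^2 + 3*s - 4) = (s - 3)*(s + 4)*(s - 1)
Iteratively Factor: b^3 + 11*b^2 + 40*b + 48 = (b + 3)*(b^2 + 8*b + 16) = (b + 3)*(b + 4)*(b + 4)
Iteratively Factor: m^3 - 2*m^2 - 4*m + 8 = (m + 2)*(m^2 - 4*m + 4) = (m - 2)*(m + 2)*(m - 2)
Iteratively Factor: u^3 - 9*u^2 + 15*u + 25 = (u - 5)*(u^2 - 4*u - 5) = (u - 5)*(u + 1)*(u - 5)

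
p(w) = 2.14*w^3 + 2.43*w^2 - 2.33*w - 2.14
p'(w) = 6.42*w^2 + 4.86*w - 2.33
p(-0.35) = -1.12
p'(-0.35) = -3.24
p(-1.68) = -1.51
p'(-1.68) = 7.63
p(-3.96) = -87.70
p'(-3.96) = 79.10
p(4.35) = 209.86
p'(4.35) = 140.29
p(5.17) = 346.49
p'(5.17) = 194.40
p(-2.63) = -18.13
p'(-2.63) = 29.29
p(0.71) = -1.80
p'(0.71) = 4.36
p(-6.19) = -402.17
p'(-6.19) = 213.58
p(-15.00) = -6642.94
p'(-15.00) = 1369.27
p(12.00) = 4017.74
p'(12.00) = 980.47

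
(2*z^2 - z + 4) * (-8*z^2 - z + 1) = -16*z^4 + 6*z^3 - 29*z^2 - 5*z + 4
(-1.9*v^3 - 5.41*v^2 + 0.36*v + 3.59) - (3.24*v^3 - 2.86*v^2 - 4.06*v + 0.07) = -5.14*v^3 - 2.55*v^2 + 4.42*v + 3.52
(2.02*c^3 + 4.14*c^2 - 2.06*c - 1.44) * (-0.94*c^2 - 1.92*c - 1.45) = -1.8988*c^5 - 7.77*c^4 - 8.9414*c^3 - 0.694199999999999*c^2 + 5.7518*c + 2.088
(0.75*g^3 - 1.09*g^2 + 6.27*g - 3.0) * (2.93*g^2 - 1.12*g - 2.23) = 2.1975*g^5 - 4.0337*g^4 + 17.9194*g^3 - 13.3817*g^2 - 10.6221*g + 6.69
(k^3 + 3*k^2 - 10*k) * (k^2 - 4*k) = k^5 - k^4 - 22*k^3 + 40*k^2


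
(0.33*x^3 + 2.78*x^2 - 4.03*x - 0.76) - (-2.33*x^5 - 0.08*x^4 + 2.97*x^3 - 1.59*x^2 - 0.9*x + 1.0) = 2.33*x^5 + 0.08*x^4 - 2.64*x^3 + 4.37*x^2 - 3.13*x - 1.76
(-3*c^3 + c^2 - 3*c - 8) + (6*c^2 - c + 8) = -3*c^3 + 7*c^2 - 4*c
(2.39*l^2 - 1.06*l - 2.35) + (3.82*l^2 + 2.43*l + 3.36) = 6.21*l^2 + 1.37*l + 1.01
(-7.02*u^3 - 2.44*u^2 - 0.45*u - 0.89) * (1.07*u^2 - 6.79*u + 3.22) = -7.5114*u^5 + 45.055*u^4 - 6.5183*u^3 - 5.7536*u^2 + 4.5941*u - 2.8658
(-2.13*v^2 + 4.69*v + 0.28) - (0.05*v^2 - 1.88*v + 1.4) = -2.18*v^2 + 6.57*v - 1.12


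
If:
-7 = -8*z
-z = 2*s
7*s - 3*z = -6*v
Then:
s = -7/16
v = 91/96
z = 7/8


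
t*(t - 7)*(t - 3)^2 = t^4 - 13*t^3 + 51*t^2 - 63*t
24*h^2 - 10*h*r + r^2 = (-6*h + r)*(-4*h + r)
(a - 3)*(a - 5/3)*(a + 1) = a^3 - 11*a^2/3 + a/3 + 5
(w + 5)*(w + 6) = w^2 + 11*w + 30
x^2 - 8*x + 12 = (x - 6)*(x - 2)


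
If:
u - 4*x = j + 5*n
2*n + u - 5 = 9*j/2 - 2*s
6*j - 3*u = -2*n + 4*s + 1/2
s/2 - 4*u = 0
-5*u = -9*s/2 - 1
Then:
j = -383/651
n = 1259/868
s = -8/31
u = -1/31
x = -2491/1488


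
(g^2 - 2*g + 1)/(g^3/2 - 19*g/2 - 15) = 2*(-g^2 + 2*g - 1)/(-g^3 + 19*g + 30)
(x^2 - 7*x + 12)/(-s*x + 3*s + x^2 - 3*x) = (x - 4)/(-s + x)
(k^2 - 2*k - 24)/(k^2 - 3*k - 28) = (k - 6)/(k - 7)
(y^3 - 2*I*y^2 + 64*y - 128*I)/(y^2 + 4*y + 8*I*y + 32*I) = (y^2 - 10*I*y - 16)/(y + 4)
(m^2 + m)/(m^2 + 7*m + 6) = m/(m + 6)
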